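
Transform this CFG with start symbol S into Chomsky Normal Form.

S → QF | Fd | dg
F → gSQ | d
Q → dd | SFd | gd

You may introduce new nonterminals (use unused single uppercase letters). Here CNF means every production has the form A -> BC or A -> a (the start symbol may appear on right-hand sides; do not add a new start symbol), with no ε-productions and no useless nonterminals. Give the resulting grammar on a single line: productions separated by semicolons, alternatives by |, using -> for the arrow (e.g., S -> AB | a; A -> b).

S -> BA | FB | QF; A -> g; B -> d; C -> SQ; D -> FB; F -> d | AC; Q -> AB | BB | SD

No ε-productions.
No unit productions to eliminate.
TERM: introduce B -> d, A -> g and substitute in every rule of length ≥2.
BIN: F -> ASQ becomes F -> AC, C -> SQ; Q -> SFB becomes Q -> SD, D -> FB.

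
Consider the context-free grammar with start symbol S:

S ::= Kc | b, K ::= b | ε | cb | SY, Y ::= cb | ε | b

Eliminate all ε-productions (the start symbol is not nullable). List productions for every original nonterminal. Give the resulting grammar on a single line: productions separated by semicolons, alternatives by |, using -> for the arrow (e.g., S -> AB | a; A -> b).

Nullable set: {K, Y}.
S -> Kc: K nullable, giving Kc | c.
Drop K -> ε.
K -> SY: Y nullable, giving S | SY.
Drop Y -> ε.
Unchanged (no nullable symbols): S -> b; K -> b; K -> cb; Y -> b; Y -> cb.

S -> b | c | Kc; K -> S | b | SY | cb; Y -> b | cb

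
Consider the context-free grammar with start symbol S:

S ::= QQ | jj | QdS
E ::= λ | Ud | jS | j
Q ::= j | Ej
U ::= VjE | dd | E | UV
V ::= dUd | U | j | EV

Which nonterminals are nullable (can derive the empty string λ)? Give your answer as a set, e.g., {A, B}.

{E, U, V}

Directly nullable (have an ε-rule): {E}.
U is nullable via U -> E (every symbol on the right is already known nullable).
V is nullable via V -> U (every symbol on the right is already known nullable).
Not nullable: Q, S — each has a terminal in every rule's right-hand side or depends on a non-nullable symbol.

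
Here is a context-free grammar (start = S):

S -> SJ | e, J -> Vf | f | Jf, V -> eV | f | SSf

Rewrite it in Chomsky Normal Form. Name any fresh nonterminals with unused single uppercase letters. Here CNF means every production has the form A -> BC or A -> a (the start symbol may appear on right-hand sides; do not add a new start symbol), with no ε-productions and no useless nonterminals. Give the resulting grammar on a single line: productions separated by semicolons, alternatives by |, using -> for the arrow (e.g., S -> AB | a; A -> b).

No ε-productions.
No unit productions to eliminate.
TERM: introduce B -> e, A -> f and substitute in every rule of length ≥2.
BIN: V -> SSA becomes V -> SC, C -> SA.

S -> e | SJ; A -> f; B -> e; C -> SA; J -> f | JA | VA; V -> f | BV | SC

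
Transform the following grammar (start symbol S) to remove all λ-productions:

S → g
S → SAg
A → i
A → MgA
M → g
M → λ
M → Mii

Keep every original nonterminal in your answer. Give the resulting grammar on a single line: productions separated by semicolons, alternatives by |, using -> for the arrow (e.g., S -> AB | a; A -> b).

S -> g | SAg; A -> i | gA | MgA; M -> g | ii | Mii

Nullable set: {M}.
A -> MgA: M nullable, giving MgA | gA.
Drop M -> λ.
M -> Mii: M nullable, giving Mii | ii.
Unchanged (no nullable symbols): S -> SAg; S -> g; A -> i; M -> g.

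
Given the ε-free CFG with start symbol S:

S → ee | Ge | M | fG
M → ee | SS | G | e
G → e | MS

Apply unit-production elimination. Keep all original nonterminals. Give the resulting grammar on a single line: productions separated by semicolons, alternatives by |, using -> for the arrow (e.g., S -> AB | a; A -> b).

S -> e | Ge | MS | SS | ee | fG; G -> e | MS; M -> e | MS | SS | ee

Unit productions: M->G, S->M.
Unit pairs (A ⇒* B via units): (M,G), (S,G), (S,M).
S: inherits non-unit rules of {G, M, S} → Ge | MS | SS | e | ee | fG.
G: inherits non-unit rules of {G} → MS | e.
M: inherits non-unit rules of {G, M} → MS | SS | e | ee.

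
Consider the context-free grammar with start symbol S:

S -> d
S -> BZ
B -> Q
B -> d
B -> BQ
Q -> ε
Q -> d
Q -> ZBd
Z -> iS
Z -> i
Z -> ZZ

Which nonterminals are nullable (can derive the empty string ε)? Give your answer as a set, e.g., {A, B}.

{B, Q}

Directly nullable (have an ε-rule): {Q}.
B is nullable via B -> Q (every symbol on the right is already known nullable).
Not nullable: S, Z — each has a terminal in every rule's right-hand side or depends on a non-nullable symbol.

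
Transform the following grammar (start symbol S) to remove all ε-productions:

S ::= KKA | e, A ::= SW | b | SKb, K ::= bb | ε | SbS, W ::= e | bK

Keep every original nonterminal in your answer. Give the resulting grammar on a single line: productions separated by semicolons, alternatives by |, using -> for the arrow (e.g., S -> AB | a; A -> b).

S -> A | e | KA | KKA; A -> b | SW | Sb | SKb; K -> bb | SbS; W -> b | e | bK

Nullable set: {K}.
S -> KKA: K, K nullable, giving A | KA | KKA.
A -> SKb: K nullable, giving SKb | Sb.
Drop K -> ε.
W -> bK: K nullable, giving b | bK.
Unchanged (no nullable symbols): S -> e; A -> SW; A -> b; K -> SbS; K -> bb; W -> e.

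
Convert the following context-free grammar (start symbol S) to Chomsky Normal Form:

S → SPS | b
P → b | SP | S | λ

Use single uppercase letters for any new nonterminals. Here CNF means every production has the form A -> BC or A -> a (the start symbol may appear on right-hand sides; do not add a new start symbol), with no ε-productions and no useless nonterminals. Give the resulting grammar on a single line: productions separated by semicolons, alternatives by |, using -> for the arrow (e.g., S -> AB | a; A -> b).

Nullable: {P}; after ε-elimination: S -> b | SS | SPS; P -> S | b | SP.
After unit-elimination: S -> b | SS | SPS; P -> b | SP | SS | SPS.
BIN: P -> SPS becomes P -> SA, A -> PS; S -> SPS becomes S -> SB, B -> PS.

S -> b | SB | SS; A -> PS; B -> PS; P -> b | SA | SP | SS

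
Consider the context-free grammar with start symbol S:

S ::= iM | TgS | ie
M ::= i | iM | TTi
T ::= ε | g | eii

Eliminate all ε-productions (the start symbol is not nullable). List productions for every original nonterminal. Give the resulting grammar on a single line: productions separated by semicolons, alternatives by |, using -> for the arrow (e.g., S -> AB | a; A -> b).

S -> gS | iM | ie | TgS; M -> i | Ti | iM | TTi; T -> g | eii

Nullable set: {T}.
S -> TgS: T nullable, giving TgS | gS.
M -> TTi: T, T nullable, giving TTi | Ti | i.
Drop T -> ε.
Unchanged (no nullable symbols): S -> iM; S -> ie; M -> i; M -> iM; T -> eii; T -> g.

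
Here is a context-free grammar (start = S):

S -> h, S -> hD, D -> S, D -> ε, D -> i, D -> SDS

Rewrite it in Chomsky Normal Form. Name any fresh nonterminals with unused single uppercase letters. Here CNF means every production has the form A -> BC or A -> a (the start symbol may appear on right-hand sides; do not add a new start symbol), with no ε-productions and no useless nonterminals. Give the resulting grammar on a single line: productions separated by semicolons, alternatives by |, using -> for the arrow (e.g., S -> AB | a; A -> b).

S -> h | AD; A -> h; B -> DS; D -> h | i | AD | SB | SS

Nullable: {D}; after ε-elimination: S -> h | hD; D -> S | i | SS | SDS.
After unit-elimination: S -> h | hD; D -> h | i | SS | hD | SDS.
TERM: introduce A -> h and substitute in every rule of length ≥2.
BIN: D -> SDS becomes D -> SB, B -> DS.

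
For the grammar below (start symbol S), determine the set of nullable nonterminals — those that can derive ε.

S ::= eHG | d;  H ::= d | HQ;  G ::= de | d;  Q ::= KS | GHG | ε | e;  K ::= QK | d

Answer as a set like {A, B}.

Directly nullable (have an ε-rule): {Q}.
Not nullable: G, H, K, S — each has a terminal in every rule's right-hand side or depends on a non-nullable symbol.

{Q}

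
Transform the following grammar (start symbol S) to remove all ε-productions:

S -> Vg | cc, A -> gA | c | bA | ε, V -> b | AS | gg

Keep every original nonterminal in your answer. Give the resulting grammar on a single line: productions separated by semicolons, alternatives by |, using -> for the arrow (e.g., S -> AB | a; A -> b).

S -> Vg | cc; A -> b | c | g | bA | gA; V -> S | b | AS | gg

Nullable set: {A}.
Drop A -> ε.
A -> bA: A nullable, giving b | bA.
A -> gA: A nullable, giving g | gA.
V -> AS: A nullable, giving AS | S.
Unchanged (no nullable symbols): S -> Vg; S -> cc; A -> c; V -> b; V -> gg.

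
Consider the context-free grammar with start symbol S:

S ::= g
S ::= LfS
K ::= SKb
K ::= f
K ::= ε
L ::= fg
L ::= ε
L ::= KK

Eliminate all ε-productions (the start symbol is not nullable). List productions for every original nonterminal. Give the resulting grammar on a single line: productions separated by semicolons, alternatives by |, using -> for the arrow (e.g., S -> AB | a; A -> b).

S -> g | fS | LfS; K -> f | Sb | SKb; L -> K | KK | fg

Nullable set: {K, L}.
S -> LfS: L nullable, giving LfS | fS.
Drop K -> ε.
K -> SKb: K nullable, giving SKb | Sb.
Drop L -> ε.
L -> KK: K, K nullable, giving K | KK.
Unchanged (no nullable symbols): S -> g; K -> f; L -> fg.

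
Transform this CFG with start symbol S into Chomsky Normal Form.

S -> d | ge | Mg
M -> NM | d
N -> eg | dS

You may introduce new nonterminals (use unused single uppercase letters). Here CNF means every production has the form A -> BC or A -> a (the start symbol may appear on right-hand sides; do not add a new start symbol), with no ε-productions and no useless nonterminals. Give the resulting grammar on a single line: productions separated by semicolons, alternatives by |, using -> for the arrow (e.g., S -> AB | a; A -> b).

No ε-productions.
No unit productions to eliminate.
TERM: introduce A -> d, B -> e, C -> g and substitute in every rule of length ≥2.

S -> d | CB | MC; A -> d; B -> e; C -> g; M -> d | NM; N -> AS | BC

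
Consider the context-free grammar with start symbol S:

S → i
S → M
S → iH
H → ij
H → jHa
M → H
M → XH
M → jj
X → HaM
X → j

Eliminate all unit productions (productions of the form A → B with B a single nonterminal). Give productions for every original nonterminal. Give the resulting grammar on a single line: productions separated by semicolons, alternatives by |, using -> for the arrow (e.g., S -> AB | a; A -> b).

Unit productions: M->H, S->M.
Unit pairs (A ⇒* B via units): (M,H), (S,H), (S,M).
S: inherits non-unit rules of {H, M, S} → XH | i | iH | ij | jHa | jj.
H: inherits non-unit rules of {H} → ij | jHa.
M: inherits non-unit rules of {H, M} → XH | ij | jHa | jj.
X: inherits non-unit rules of {X} → HaM | j.

S -> i | XH | iH | ij | jj | jHa; H -> ij | jHa; M -> XH | ij | jj | jHa; X -> j | HaM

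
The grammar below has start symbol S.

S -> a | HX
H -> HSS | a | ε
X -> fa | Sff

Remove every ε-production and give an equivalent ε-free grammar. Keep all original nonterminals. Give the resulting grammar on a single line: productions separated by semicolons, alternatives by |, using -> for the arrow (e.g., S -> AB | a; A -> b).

S -> X | a | HX; H -> a | SS | HSS; X -> fa | Sff

Nullable set: {H}.
S -> HX: H nullable, giving HX | X.
Drop H -> ε.
H -> HSS: H nullable, giving HSS | SS.
Unchanged (no nullable symbols): S -> a; H -> a; X -> Sff; X -> fa.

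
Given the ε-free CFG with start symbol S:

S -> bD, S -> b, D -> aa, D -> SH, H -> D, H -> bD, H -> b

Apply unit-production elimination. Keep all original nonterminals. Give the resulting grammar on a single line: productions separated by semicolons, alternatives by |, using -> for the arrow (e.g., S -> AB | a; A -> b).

Unit productions: H->D.
Unit pairs (A ⇒* B via units): (H,D).
S: inherits non-unit rules of {S} → b | bD.
D: inherits non-unit rules of {D} → SH | aa.
H: inherits non-unit rules of {D, H} → SH | aa | b | bD.

S -> b | bD; D -> SH | aa; H -> b | SH | aa | bD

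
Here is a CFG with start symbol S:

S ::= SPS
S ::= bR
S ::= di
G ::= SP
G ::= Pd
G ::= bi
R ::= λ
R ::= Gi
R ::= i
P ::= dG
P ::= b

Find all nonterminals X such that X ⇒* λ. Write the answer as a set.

Directly nullable (have an ε-rule): {R}.
Not nullable: G, P, S — each has a terminal in every rule's right-hand side or depends on a non-nullable symbol.

{R}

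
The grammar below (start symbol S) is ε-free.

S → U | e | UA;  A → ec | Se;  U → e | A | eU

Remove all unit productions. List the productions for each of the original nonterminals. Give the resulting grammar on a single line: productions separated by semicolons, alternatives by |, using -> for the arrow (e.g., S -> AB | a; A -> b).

S -> e | Se | UA | eU | ec; A -> Se | ec; U -> e | Se | eU | ec

Unit productions: S->U, U->A.
Unit pairs (A ⇒* B via units): (S,A), (S,U), (U,A).
S: inherits non-unit rules of {A, S, U} → Se | UA | e | eU | ec.
A: inherits non-unit rules of {A} → Se | ec.
U: inherits non-unit rules of {A, U} → Se | e | eU | ec.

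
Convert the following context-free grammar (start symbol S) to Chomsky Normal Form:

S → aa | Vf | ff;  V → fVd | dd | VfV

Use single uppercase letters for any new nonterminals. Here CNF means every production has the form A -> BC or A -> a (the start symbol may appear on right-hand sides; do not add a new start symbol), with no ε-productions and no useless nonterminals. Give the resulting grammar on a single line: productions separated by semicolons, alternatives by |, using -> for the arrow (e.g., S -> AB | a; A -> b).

S -> AA | BB | VA; A -> f; B -> a; C -> d; D -> VC; E -> AV; V -> AD | CC | VE

No ε-productions.
No unit productions to eliminate.
TERM: introduce B -> a, C -> d, A -> f and substitute in every rule of length ≥2.
BIN: V -> AVC becomes V -> AD, D -> VC; V -> VAV becomes V -> VE, E -> AV.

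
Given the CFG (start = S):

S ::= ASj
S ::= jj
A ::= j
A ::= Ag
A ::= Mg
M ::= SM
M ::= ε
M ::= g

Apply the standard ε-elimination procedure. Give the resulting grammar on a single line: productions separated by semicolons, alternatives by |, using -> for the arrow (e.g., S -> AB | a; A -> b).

Nullable set: {M}.
A -> Mg: M nullable, giving Mg | g.
Drop M -> ε.
M -> SM: M nullable, giving S | SM.
Unchanged (no nullable symbols): S -> ASj; S -> jj; A -> Ag; A -> j; M -> g.

S -> jj | ASj; A -> g | j | Ag | Mg; M -> S | g | SM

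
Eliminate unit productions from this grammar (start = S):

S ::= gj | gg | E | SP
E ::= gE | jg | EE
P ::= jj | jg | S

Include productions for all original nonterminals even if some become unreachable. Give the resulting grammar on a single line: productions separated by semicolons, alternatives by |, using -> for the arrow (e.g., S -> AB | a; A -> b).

Unit productions: P->S, S->E.
Unit pairs (A ⇒* B via units): (P,E), (P,S), (S,E).
S: inherits non-unit rules of {E, S} → EE | SP | gE | gg | gj | jg.
E: inherits non-unit rules of {E} → EE | gE | jg.
P: inherits non-unit rules of {E, P, S} → EE | SP | gE | gg | gj | jg | jj.

S -> EE | SP | gE | gg | gj | jg; E -> EE | gE | jg; P -> EE | SP | gE | gg | gj | jg | jj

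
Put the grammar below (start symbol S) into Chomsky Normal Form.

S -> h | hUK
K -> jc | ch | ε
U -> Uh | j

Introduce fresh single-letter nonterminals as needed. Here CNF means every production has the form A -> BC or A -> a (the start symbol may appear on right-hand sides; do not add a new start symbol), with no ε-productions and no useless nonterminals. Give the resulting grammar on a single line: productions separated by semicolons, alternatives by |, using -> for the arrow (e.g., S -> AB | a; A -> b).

Nullable: {K}; after ε-elimination: S -> h | hU | hUK; K -> ch | jc; U -> j | Uh.
No unit productions to eliminate.
TERM: introduce A -> c, B -> h, C -> j and substitute in every rule of length ≥2.
BIN: S -> BUK becomes S -> BD, D -> UK.

S -> h | BD | BU; A -> c; B -> h; C -> j; D -> UK; K -> AB | CA; U -> j | UB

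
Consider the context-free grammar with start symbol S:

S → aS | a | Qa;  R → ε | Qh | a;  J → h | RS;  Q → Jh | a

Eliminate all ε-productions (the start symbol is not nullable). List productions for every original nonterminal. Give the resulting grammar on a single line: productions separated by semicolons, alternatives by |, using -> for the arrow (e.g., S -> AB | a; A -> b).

Nullable set: {R}.
J -> RS: R nullable, giving RS | S.
Drop R -> ε.
Unchanged (no nullable symbols): S -> Qa; S -> a; S -> aS; J -> h; Q -> Jh; Q -> a; R -> Qh; R -> a.

S -> a | Qa | aS; J -> S | h | RS; Q -> a | Jh; R -> a | Qh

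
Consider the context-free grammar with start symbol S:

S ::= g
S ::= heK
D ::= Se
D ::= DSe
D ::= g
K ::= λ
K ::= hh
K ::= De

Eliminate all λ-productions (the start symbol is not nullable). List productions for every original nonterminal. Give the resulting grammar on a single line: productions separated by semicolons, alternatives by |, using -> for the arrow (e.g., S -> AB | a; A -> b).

Nullable set: {K}.
S -> heK: K nullable, giving he | heK.
Drop K -> λ.
Unchanged (no nullable symbols): S -> g; D -> DSe; D -> Se; D -> g; K -> De; K -> hh.

S -> g | he | heK; D -> g | Se | DSe; K -> De | hh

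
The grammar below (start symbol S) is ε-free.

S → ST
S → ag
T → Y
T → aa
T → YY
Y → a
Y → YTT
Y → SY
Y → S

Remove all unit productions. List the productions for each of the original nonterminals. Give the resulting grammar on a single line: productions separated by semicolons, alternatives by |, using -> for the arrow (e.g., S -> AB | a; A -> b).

S -> ST | ag; T -> a | ST | SY | YY | aa | ag | YTT; Y -> a | ST | SY | ag | YTT

Unit productions: T->Y, Y->S.
Unit pairs (A ⇒* B via units): (T,S), (T,Y), (Y,S).
S: inherits non-unit rules of {S} → ST | ag.
T: inherits non-unit rules of {S, T, Y} → ST | SY | YTT | YY | a | aa | ag.
Y: inherits non-unit rules of {S, Y} → ST | SY | YTT | a | ag.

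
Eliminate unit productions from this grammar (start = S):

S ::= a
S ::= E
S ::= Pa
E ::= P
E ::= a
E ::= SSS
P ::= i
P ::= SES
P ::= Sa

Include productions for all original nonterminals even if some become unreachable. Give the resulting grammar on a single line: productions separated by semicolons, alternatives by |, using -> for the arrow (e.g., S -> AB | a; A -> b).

Unit productions: E->P, S->E.
Unit pairs (A ⇒* B via units): (E,P), (S,E), (S,P).
S: inherits non-unit rules of {E, P, S} → Pa | SES | SSS | Sa | a | i.
E: inherits non-unit rules of {E, P} → SES | SSS | Sa | a | i.
P: inherits non-unit rules of {P} → SES | Sa | i.

S -> a | i | Pa | Sa | SES | SSS; E -> a | i | Sa | SES | SSS; P -> i | Sa | SES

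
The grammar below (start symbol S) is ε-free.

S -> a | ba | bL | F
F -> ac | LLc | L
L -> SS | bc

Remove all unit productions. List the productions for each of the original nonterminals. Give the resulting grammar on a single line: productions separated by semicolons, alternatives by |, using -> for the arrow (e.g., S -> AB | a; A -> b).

S -> a | SS | ac | bL | ba | bc | LLc; F -> SS | ac | bc | LLc; L -> SS | bc

Unit productions: F->L, S->F.
Unit pairs (A ⇒* B via units): (F,L), (S,F), (S,L).
S: inherits non-unit rules of {F, L, S} → LLc | SS | a | ac | bL | ba | bc.
F: inherits non-unit rules of {F, L} → LLc | SS | ac | bc.
L: inherits non-unit rules of {L} → SS | bc.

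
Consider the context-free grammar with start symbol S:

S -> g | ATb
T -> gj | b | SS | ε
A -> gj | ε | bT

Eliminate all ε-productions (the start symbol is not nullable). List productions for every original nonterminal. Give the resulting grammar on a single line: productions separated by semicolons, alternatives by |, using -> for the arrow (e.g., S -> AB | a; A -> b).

S -> b | g | Ab | Tb | ATb; A -> b | bT | gj; T -> b | SS | gj

Nullable set: {A, T}.
S -> ATb: A, T nullable, giving ATb | Ab | Tb | b.
Drop A -> ε.
A -> bT: T nullable, giving b | bT.
Drop T -> ε.
Unchanged (no nullable symbols): S -> g; A -> gj; T -> SS; T -> b; T -> gj.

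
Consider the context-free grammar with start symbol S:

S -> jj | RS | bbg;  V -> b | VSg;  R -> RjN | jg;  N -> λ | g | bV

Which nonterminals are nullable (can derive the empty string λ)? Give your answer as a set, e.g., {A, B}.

Directly nullable (have an ε-rule): {N}.
Not nullable: R, S, V — each has a terminal in every rule's right-hand side or depends on a non-nullable symbol.

{N}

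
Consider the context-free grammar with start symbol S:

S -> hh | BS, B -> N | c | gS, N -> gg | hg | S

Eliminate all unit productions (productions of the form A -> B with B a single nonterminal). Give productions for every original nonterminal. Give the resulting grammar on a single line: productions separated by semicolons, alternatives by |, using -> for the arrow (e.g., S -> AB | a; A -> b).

S -> BS | hh; B -> c | BS | gS | gg | hg | hh; N -> BS | gg | hg | hh

Unit productions: B->N, N->S.
Unit pairs (A ⇒* B via units): (B,N), (B,S), (N,S).
S: inherits non-unit rules of {S} → BS | hh.
B: inherits non-unit rules of {B, N, S} → BS | c | gS | gg | hg | hh.
N: inherits non-unit rules of {N, S} → BS | gg | hg | hh.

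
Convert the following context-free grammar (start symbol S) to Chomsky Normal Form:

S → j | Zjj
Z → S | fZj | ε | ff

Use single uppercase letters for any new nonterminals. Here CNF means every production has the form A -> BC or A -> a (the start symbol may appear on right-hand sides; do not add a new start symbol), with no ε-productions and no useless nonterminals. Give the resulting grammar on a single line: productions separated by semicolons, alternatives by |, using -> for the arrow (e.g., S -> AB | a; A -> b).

S -> j | AA | ZC; A -> j; B -> f; C -> AA; D -> ZA; E -> AA; Z -> j | AA | BA | BB | BD | ZE

Nullable: {Z}; after ε-elimination: S -> j | jj | Zjj; Z -> S | ff | fj | fZj.
After unit-elimination: S -> j | jj | Zjj; Z -> j | ff | fj | jj | Zjj | fZj.
TERM: introduce B -> f, A -> j and substitute in every rule of length ≥2.
BIN: S -> ZAA becomes S -> ZC, C -> AA; Z -> BZA becomes Z -> BD, D -> ZA; Z -> ZAA becomes Z -> ZE, E -> AA.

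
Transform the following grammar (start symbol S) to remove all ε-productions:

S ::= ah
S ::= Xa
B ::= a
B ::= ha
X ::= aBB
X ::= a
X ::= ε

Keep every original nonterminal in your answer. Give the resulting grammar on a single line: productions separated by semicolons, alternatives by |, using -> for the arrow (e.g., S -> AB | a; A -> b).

Nullable set: {X}.
S -> Xa: X nullable, giving Xa | a.
Drop X -> ε.
Unchanged (no nullable symbols): S -> ah; B -> a; B -> ha; X -> a; X -> aBB.

S -> a | Xa | ah; B -> a | ha; X -> a | aBB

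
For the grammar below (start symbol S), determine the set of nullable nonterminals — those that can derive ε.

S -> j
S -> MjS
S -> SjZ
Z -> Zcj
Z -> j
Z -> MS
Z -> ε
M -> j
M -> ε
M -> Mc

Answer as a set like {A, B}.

{M, Z}

Directly nullable (have an ε-rule): {M, Z}.
Not nullable: S — each has a terminal in every rule's right-hand side or depends on a non-nullable symbol.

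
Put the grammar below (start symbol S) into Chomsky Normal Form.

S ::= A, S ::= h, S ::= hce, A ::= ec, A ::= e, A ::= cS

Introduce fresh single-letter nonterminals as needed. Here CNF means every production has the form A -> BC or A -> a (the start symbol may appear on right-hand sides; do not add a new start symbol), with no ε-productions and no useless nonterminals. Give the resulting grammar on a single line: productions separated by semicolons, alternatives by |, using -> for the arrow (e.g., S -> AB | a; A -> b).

S -> e | h | BS | CB | DE; B -> c; C -> e; D -> h; E -> BC

No ε-productions.
After unit-elimination: S -> e | h | cS | ec | hce; A -> e | cS | ec.
TERM: introduce B -> c, C -> e, D -> h and substitute in every rule of length ≥2.
BIN: S -> DBC becomes S -> DE, E -> BC.
Drop unreachable/unproductive: A.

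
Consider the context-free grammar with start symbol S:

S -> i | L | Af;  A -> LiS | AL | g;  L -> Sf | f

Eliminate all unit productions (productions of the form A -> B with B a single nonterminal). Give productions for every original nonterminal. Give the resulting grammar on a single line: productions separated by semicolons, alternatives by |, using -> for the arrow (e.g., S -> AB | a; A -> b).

Unit productions: S->L.
Unit pairs (A ⇒* B via units): (S,L).
S: inherits non-unit rules of {L, S} → Af | Sf | f | i.
A: inherits non-unit rules of {A} → AL | LiS | g.
L: inherits non-unit rules of {L} → Sf | f.

S -> f | i | Af | Sf; A -> g | AL | LiS; L -> f | Sf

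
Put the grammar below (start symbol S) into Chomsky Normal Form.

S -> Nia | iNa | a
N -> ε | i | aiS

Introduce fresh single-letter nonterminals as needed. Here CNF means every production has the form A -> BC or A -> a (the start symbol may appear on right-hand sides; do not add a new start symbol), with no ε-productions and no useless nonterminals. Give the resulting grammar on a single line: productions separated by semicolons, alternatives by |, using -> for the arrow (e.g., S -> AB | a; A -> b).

S -> a | BA | BD | NE; A -> a; B -> i; C -> BS; D -> NA; E -> BA; N -> i | AC

Nullable: {N}; after ε-elimination: S -> a | ia | Nia | iNa; N -> i | aiS.
No unit productions to eliminate.
TERM: introduce A -> a, B -> i and substitute in every rule of length ≥2.
BIN: N -> ABS becomes N -> AC, C -> BS; S -> BNA becomes S -> BD, D -> NA; S -> NBA becomes S -> NE, E -> BA.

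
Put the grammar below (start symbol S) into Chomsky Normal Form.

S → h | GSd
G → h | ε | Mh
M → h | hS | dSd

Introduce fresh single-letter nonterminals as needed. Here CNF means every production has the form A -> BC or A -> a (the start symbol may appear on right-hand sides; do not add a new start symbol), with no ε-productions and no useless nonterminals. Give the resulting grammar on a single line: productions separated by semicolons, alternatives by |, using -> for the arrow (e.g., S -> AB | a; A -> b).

S -> h | GD | SB; A -> h; B -> d; C -> SB; D -> SB; G -> h | MA; M -> h | AS | BC

Nullable: {G}; after ε-elimination: S -> h | Sd | GSd; G -> h | Mh; M -> h | hS | dSd.
No unit productions to eliminate.
TERM: introduce B -> d, A -> h and substitute in every rule of length ≥2.
BIN: M -> BSB becomes M -> BC, C -> SB; S -> GSB becomes S -> GD, D -> SB.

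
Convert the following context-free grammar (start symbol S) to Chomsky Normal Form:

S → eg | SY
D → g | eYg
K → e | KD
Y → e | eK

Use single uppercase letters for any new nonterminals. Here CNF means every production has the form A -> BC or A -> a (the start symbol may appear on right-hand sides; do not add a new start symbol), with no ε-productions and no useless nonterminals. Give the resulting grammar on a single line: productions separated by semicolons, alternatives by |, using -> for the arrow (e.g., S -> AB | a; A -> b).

No ε-productions.
No unit productions to eliminate.
TERM: introduce A -> e, B -> g and substitute in every rule of length ≥2.
BIN: D -> AYB becomes D -> AC, C -> YB.

S -> AB | SY; A -> e; B -> g; C -> YB; D -> g | AC; K -> e | KD; Y -> e | AK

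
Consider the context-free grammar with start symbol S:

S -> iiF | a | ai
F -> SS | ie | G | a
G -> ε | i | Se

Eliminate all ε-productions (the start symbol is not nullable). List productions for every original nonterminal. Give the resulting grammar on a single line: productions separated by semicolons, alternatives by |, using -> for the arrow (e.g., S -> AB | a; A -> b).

S -> a | ai | ii | iiF; F -> G | a | SS | ie; G -> i | Se

Nullable set: {F, G}.
S -> iiF: F nullable, giving ii | iiF.
F -> G: G nullable, giving G.
Drop G -> ε.
Unchanged (no nullable symbols): S -> a; S -> ai; F -> SS; F -> a; F -> ie; G -> Se; G -> i.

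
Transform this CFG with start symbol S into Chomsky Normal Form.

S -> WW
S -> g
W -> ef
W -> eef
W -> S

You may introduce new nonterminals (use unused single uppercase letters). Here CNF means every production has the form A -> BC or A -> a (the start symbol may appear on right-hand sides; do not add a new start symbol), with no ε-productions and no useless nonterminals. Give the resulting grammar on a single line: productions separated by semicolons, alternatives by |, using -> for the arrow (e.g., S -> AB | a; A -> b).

S -> g | WW; A -> e; B -> f; C -> AB; W -> g | AB | AC | WW

No ε-productions.
After unit-elimination: S -> g | WW; W -> g | WW | ef | eef.
TERM: introduce A -> e, B -> f and substitute in every rule of length ≥2.
BIN: W -> AAB becomes W -> AC, C -> AB.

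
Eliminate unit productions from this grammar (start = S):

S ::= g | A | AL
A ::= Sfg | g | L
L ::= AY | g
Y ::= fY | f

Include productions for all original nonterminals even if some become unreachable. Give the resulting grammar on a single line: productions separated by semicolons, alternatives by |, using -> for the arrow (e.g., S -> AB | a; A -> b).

S -> g | AL | AY | Sfg; A -> g | AY | Sfg; L -> g | AY; Y -> f | fY

Unit productions: A->L, S->A.
Unit pairs (A ⇒* B via units): (A,L), (S,A), (S,L).
S: inherits non-unit rules of {A, L, S} → AL | AY | Sfg | g.
A: inherits non-unit rules of {A, L} → AY | Sfg | g.
L: inherits non-unit rules of {L} → AY | g.
Y: inherits non-unit rules of {Y} → f | fY.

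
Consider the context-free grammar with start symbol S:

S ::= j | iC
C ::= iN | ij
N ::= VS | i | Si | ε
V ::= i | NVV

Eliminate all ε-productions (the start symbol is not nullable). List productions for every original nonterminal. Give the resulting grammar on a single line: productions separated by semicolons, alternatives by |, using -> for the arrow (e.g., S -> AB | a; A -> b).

Nullable set: {N}.
C -> iN: N nullable, giving i | iN.
Drop N -> ε.
V -> NVV: N nullable, giving NVV | VV.
Unchanged (no nullable symbols): S -> iC; S -> j; C -> ij; N -> Si; N -> VS; N -> i; V -> i.

S -> j | iC; C -> i | iN | ij; N -> i | Si | VS; V -> i | VV | NVV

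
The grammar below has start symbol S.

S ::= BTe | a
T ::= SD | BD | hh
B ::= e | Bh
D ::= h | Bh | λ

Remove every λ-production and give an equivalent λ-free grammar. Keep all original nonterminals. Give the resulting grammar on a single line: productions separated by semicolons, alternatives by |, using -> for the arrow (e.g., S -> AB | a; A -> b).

Nullable set: {D}.
Drop D -> λ.
T -> BD: D nullable, giving B | BD.
T -> SD: D nullable, giving S | SD.
Unchanged (no nullable symbols): S -> BTe; S -> a; B -> Bh; B -> e; D -> Bh; D -> h; T -> hh.

S -> a | BTe; B -> e | Bh; D -> h | Bh; T -> B | S | BD | SD | hh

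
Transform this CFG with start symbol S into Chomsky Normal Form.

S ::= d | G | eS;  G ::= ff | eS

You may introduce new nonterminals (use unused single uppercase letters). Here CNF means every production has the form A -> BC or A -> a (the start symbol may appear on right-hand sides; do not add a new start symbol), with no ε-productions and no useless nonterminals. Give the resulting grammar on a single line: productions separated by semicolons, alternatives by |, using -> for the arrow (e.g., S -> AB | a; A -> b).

No ε-productions.
After unit-elimination: S -> d | eS | ff; G -> eS | ff.
TERM: introduce A -> e, B -> f and substitute in every rule of length ≥2.
Drop unreachable/unproductive: G.

S -> d | AS | BB; A -> e; B -> f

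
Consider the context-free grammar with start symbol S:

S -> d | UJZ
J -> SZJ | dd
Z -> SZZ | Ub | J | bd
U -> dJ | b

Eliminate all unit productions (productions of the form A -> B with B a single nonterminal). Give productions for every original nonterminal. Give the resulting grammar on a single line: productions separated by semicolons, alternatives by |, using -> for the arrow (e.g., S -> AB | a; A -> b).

Unit productions: Z->J.
Unit pairs (A ⇒* B via units): (Z,J).
S: inherits non-unit rules of {S} → UJZ | d.
J: inherits non-unit rules of {J} → SZJ | dd.
U: inherits non-unit rules of {U} → b | dJ.
Z: inherits non-unit rules of {J, Z} → SZJ | SZZ | Ub | bd | dd.

S -> d | UJZ; J -> dd | SZJ; U -> b | dJ; Z -> Ub | bd | dd | SZJ | SZZ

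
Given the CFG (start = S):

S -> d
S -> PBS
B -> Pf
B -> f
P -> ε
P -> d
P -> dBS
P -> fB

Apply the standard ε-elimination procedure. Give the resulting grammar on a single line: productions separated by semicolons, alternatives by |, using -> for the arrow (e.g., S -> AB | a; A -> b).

S -> d | BS | PBS; B -> f | Pf; P -> d | fB | dBS

Nullable set: {P}.
S -> PBS: P nullable, giving BS | PBS.
B -> Pf: P nullable, giving Pf | f.
Drop P -> ε.
Unchanged (no nullable symbols): S -> d; B -> f; P -> d; P -> dBS; P -> fB.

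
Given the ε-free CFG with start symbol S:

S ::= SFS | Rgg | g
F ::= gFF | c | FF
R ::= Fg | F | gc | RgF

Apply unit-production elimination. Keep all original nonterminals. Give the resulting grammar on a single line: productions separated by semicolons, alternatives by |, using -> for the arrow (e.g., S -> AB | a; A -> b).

S -> g | Rgg | SFS; F -> c | FF | gFF; R -> c | FF | Fg | gc | RgF | gFF

Unit productions: R->F.
Unit pairs (A ⇒* B via units): (R,F).
S: inherits non-unit rules of {S} → Rgg | SFS | g.
F: inherits non-unit rules of {F} → FF | c | gFF.
R: inherits non-unit rules of {F, R} → FF | Fg | RgF | c | gFF | gc.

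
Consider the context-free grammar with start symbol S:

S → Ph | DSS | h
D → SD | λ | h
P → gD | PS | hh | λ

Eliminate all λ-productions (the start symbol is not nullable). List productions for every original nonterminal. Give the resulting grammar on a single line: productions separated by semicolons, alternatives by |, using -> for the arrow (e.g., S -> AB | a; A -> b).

S -> h | Ph | SS | DSS; D -> S | h | SD; P -> S | g | PS | gD | hh

Nullable set: {D, P}.
S -> DSS: D nullable, giving DSS | SS.
S -> Ph: P nullable, giving Ph | h.
Drop D -> λ.
D -> SD: D nullable, giving S | SD.
Drop P -> λ.
P -> PS: P nullable, giving PS | S.
P -> gD: D nullable, giving g | gD.
Unchanged (no nullable symbols): S -> h; D -> h; P -> hh.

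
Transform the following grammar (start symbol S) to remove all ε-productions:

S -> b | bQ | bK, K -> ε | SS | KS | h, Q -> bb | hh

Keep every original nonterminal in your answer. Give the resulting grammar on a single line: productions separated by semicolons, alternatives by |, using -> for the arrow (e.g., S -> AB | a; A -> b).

Nullable set: {K}.
S -> bK: K nullable, giving b | bK.
Drop K -> ε.
K -> KS: K nullable, giving KS | S.
Unchanged (no nullable symbols): S -> b; S -> bQ; K -> SS; K -> h; Q -> bb; Q -> hh.

S -> b | bK | bQ; K -> S | h | KS | SS; Q -> bb | hh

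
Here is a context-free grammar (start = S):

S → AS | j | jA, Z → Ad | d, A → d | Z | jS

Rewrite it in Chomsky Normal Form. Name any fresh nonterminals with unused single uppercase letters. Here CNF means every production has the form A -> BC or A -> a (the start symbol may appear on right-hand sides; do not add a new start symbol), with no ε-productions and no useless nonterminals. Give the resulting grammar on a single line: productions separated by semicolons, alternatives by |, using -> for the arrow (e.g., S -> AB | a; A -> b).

S -> j | AS | CA; A -> d | AB | CS; B -> d; C -> j

No ε-productions.
After unit-elimination: S -> j | AS | jA; A -> d | Ad | jS; Z -> d | Ad.
TERM: introduce B -> d, C -> j and substitute in every rule of length ≥2.
Drop unreachable/unproductive: Z.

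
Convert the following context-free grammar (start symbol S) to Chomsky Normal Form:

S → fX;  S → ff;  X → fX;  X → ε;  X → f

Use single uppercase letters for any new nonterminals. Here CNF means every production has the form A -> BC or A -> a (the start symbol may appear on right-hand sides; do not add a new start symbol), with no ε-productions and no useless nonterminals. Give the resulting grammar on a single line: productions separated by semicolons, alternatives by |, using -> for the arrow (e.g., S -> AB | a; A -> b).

Nullable: {X}; after ε-elimination: S -> f | fX | ff; X -> f | fX.
No unit productions to eliminate.
TERM: introduce A -> f and substitute in every rule of length ≥2.

S -> f | AA | AX; A -> f; X -> f | AX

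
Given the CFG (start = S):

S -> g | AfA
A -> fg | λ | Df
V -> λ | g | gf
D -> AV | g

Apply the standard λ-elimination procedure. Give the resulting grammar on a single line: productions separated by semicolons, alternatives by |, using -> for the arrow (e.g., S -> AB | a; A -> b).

Nullable set: {A, D, V}.
S -> AfA: A, A nullable, giving Af | AfA | f | fA.
Drop A -> λ.
A -> Df: D nullable, giving Df | f.
D -> AV: A, V nullable, giving A | AV | V.
Drop V -> λ.
Unchanged (no nullable symbols): S -> g; A -> fg; D -> g; V -> g; V -> gf.

S -> f | g | Af | fA | AfA; A -> f | Df | fg; D -> A | V | g | AV; V -> g | gf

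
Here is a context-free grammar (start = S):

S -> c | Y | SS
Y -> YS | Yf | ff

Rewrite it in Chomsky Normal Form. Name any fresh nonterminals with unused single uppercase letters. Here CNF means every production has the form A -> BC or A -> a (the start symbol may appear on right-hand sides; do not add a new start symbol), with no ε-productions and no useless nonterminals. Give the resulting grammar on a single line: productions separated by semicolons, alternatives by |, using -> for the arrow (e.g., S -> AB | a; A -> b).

No ε-productions.
After unit-elimination: S -> c | SS | YS | Yf | ff; Y -> YS | Yf | ff.
TERM: introduce A -> f and substitute in every rule of length ≥2.

S -> c | AA | SS | YA | YS; A -> f; Y -> AA | YA | YS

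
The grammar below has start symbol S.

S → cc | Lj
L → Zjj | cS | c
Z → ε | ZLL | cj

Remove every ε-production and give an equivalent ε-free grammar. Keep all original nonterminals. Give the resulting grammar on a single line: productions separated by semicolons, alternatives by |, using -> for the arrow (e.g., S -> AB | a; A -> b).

Nullable set: {Z}.
L -> Zjj: Z nullable, giving Zjj | jj.
Drop Z -> ε.
Z -> ZLL: Z nullable, giving LL | ZLL.
Unchanged (no nullable symbols): S -> Lj; S -> cc; L -> c; L -> cS; Z -> cj.

S -> Lj | cc; L -> c | cS | jj | Zjj; Z -> LL | cj | ZLL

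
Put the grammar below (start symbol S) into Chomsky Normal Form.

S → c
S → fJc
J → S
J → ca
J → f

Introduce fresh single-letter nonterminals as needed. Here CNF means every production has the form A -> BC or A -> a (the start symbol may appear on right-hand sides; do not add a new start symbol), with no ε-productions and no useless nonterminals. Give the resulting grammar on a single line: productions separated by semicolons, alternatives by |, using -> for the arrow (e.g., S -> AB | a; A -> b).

No ε-productions.
After unit-elimination: S -> c | fJc; J -> c | f | ca | fJc.
TERM: introduce B -> a, A -> c, C -> f and substitute in every rule of length ≥2.
BIN: J -> CJA becomes J -> CD, D -> JA; S -> CJA becomes S -> CE, E -> JA.

S -> c | CE; A -> c; B -> a; C -> f; D -> JA; E -> JA; J -> c | f | AB | CD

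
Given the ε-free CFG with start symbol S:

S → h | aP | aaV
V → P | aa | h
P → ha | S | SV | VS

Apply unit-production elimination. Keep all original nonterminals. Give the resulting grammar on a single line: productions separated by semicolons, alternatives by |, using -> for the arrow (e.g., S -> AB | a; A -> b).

Unit productions: P->S, V->P.
Unit pairs (A ⇒* B via units): (P,S), (V,P), (V,S).
S: inherits non-unit rules of {S} → aP | aaV | h.
P: inherits non-unit rules of {P, S} → SV | VS | aP | aaV | h | ha.
V: inherits non-unit rules of {P, S, V} → SV | VS | aP | aa | aaV | h | ha.

S -> h | aP | aaV; P -> h | SV | VS | aP | ha | aaV; V -> h | SV | VS | aP | aa | ha | aaV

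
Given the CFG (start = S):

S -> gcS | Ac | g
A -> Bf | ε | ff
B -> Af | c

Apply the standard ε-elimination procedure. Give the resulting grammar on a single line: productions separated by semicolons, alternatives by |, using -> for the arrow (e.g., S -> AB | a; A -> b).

Nullable set: {A}.
S -> Ac: A nullable, giving Ac | c.
Drop A -> ε.
B -> Af: A nullable, giving Af | f.
Unchanged (no nullable symbols): S -> g; S -> gcS; A -> Bf; A -> ff; B -> c.

S -> c | g | Ac | gcS; A -> Bf | ff; B -> c | f | Af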